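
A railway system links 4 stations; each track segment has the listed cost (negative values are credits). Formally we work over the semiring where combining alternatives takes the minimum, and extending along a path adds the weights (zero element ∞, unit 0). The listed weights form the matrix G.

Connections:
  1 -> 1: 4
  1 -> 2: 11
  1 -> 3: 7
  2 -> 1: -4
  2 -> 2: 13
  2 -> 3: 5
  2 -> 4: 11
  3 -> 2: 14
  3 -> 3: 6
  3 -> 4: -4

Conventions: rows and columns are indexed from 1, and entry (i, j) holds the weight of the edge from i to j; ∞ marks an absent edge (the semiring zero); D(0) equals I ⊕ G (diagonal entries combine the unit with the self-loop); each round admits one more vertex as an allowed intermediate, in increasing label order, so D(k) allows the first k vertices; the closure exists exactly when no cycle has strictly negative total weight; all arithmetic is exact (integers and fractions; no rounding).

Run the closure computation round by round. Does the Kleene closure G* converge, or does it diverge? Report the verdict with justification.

D(0):
  [0, 11, 7, ∞]
  [-4, 0, 5, 11]
  [∞, 14, 0, -4]
  [∞, ∞, ∞, 0]
D(1):
  [0, 11, 7, ∞]
  [-4, 0, 3, 11]
  [∞, 14, 0, -4]
  [∞, ∞, ∞, 0]
D(2):
  [0, 11, 7, 22]
  [-4, 0, 3, 11]
  [10, 14, 0, -4]
  [∞, ∞, ∞, 0]
D(3):
  [0, 11, 7, 3]
  [-4, 0, 3, -1]
  [10, 14, 0, -4]
  [∞, ∞, ∞, 0]
D(4):
  [0, 11, 7, 3]
  [-4, 0, 3, -1]
  [10, 14, 0, -4]
  [∞, ∞, ∞, 0]
Key observation: every diagonal entry stays at the unit through all rounds, so no improving cycle exists.
Answer: CONVERGES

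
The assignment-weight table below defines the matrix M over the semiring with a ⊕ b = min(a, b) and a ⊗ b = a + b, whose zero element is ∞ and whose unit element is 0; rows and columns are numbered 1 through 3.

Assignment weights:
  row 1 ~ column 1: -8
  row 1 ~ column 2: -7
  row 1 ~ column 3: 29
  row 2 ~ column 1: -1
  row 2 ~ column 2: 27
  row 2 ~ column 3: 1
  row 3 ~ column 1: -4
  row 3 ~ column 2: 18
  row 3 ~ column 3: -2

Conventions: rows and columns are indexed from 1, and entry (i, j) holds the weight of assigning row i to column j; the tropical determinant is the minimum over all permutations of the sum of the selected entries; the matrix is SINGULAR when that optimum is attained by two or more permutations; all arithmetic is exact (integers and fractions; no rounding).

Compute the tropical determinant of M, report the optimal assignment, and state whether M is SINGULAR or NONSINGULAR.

σ = (1, 2, 3): (-8) + 27 + (-2) = 17
σ = (1, 3, 2): (-8) + 1 + 18 = 11
σ = (2, 1, 3): (-7) + (-1) + (-2) = -10
σ = (2, 3, 1): (-7) + 1 + (-4) = -10
σ = (3, 1, 2): 29 + (-1) + 18 = 46
σ = (3, 2, 1): 29 + 27 + (-4) = 52
Optimal value attained by: σ = (2, 1, 3).
Answer: det⊕(M) = -10; verdict: SINGULAR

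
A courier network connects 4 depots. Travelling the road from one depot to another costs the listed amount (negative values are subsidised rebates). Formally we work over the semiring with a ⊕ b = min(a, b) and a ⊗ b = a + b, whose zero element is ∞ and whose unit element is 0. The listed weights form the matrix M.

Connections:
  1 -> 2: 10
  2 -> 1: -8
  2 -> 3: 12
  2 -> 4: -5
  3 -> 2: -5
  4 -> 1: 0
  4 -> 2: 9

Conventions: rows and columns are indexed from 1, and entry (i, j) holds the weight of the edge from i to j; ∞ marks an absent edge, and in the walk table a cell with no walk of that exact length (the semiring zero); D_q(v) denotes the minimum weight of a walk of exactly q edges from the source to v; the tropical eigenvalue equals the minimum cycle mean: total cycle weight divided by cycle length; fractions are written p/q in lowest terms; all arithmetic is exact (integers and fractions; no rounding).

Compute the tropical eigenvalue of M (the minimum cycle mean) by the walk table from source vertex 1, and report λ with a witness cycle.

q=0: [0, ∞, ∞, ∞]
q=1: [∞, 10, ∞, ∞]
q=2: [2, ∞, 22, 5]
q=3: [5, 12, ∞, ∞]
q=4: [4, 15, 24, 7]
Optimal cycle mean attained by: cycle 1->2->1, total 10 + (-8), length 2.
Answer: λ = 1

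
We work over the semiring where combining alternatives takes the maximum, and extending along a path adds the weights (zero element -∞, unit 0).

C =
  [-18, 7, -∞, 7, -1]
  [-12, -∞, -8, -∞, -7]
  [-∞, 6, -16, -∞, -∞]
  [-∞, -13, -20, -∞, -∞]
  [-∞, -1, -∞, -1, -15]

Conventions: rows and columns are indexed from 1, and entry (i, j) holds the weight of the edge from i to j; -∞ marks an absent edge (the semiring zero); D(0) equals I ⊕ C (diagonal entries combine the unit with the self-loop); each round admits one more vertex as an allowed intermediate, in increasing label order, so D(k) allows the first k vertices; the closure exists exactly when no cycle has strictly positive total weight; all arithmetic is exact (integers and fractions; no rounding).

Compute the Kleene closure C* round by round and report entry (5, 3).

D(0):
  [0, 7, -∞, 7, -1]
  [-12, 0, -8, -∞, -7]
  [-∞, 6, 0, -∞, -∞]
  [-∞, -13, -20, 0, -∞]
  [-∞, -1, -∞, -1, 0]
D(1):
  [0, 7, -∞, 7, -1]
  [-12, 0, -8, -5, -7]
  [-∞, 6, 0, -∞, -∞]
  [-∞, -13, -20, 0, -∞]
  [-∞, -1, -∞, -1, 0]
D(2):
  [0, 7, -1, 7, 0]
  [-12, 0, -8, -5, -7]
  [-6, 6, 0, 1, -1]
  [-25, -13, -20, 0, -20]
  [-13, -1, -9, -1, 0]
D(3):
  [0, 7, -1, 7, 0]
  [-12, 0, -8, -5, -7]
  [-6, 6, 0, 1, -1]
  [-25, -13, -20, 0, -20]
  [-13, -1, -9, -1, 0]
D(4):
  [0, 7, -1, 7, 0]
  [-12, 0, -8, -5, -7]
  [-6, 6, 0, 1, -1]
  [-25, -13, -20, 0, -20]
  [-13, -1, -9, -1, 0]
D(5):
  [0, 7, -1, 7, 0]
  [-12, 0, -8, -5, -7]
  [-6, 6, 0, 1, -1]
  [-25, -13, -20, 0, -20]
  [-13, -1, -9, -1, 0]
Answer: C*[5][3] = -9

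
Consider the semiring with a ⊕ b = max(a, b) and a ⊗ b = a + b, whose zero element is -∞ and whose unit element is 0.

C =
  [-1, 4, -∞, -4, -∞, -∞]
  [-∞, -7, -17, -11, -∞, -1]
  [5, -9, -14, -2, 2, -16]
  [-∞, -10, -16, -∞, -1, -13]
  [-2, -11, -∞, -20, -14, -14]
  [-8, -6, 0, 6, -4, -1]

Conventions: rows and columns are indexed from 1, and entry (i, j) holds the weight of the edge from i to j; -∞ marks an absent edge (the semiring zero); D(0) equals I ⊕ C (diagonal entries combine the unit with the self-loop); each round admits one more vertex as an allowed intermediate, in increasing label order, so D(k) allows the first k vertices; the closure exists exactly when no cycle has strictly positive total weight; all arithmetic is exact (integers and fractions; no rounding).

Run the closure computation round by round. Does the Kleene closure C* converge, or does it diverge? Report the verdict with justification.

D(0):
  [0, 4, -∞, -4, -∞, -∞]
  [-∞, 0, -17, -11, -∞, -1]
  [5, -9, 0, -2, 2, -16]
  [-∞, -10, -16, 0, -1, -13]
  [-2, -11, -∞, -20, 0, -14]
  [-8, -6, 0, 6, -4, 0]
D(1):
  [0, 4, -∞, -4, -∞, -∞]
  [-∞, 0, -17, -11, -∞, -1]
  [5, 9, 0, 1, 2, -16]
  [-∞, -10, -16, 0, -1, -13]
  [-2, 2, -∞, -6, 0, -14]
  [-8, -4, 0, 6, -4, 0]
D(2):
  [0, 4, -13, -4, -∞, 3]
  [-∞, 0, -17, -11, -∞, -1]
  [5, 9, 0, 1, 2, 8]
  [-∞, -10, -16, 0, -1, -11]
  [-2, 2, -15, -6, 0, 1]
  [-8, -4, 0, 6, -4, 0]
Detection: at round 3, diagonal entry (6, 6) turns strictly positive.
Key observation: the cycle 6->3->1->2->6 has total weight 0 + 5 + 4 + (-1), which is strictly positive.
Answer: DIVERGES — positive cycle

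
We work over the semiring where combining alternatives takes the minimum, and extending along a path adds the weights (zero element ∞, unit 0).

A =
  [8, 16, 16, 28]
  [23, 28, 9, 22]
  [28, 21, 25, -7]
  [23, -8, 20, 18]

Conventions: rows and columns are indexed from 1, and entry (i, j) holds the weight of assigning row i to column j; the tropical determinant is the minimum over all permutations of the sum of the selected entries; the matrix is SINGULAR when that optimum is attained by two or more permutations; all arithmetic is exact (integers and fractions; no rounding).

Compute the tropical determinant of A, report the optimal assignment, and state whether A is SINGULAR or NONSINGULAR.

σ = (1, 2, 3, 4): 8 + 28 + 25 + 18 = 79
σ = (1, 2, 4, 3): 8 + 28 + (-7) + 20 = 49
σ = (1, 3, 2, 4): 8 + 9 + 21 + 18 = 56
σ = (1, 3, 4, 2): 8 + 9 + (-7) + (-8) = 2
σ = (1, 4, 2, 3): 8 + 22 + 21 + 20 = 71
σ = (1, 4, 3, 2): 8 + 22 + 25 + (-8) = 47
σ = (2, 1, 3, 4): 16 + 23 + 25 + 18 = 82
σ = (2, 1, 4, 3): 16 + 23 + (-7) + 20 = 52
σ = (2, 3, 1, 4): 16 + 9 + 28 + 18 = 71
σ = (2, 3, 4, 1): 16 + 9 + (-7) + 23 = 41
σ = (2, 4, 1, 3): 16 + 22 + 28 + 20 = 86
σ = (2, 4, 3, 1): 16 + 22 + 25 + 23 = 86
σ = (3, 1, 2, 4): 16 + 23 + 21 + 18 = 78
σ = (3, 1, 4, 2): 16 + 23 + (-7) + (-8) = 24
σ = (3, 2, 1, 4): 16 + 28 + 28 + 18 = 90
σ = (3, 2, 4, 1): 16 + 28 + (-7) + 23 = 60
σ = (3, 4, 1, 2): 16 + 22 + 28 + (-8) = 58
σ = (3, 4, 2, 1): 16 + 22 + 21 + 23 = 82
σ = (4, 1, 2, 3): 28 + 23 + 21 + 20 = 92
σ = (4, 1, 3, 2): 28 + 23 + 25 + (-8) = 68
σ = (4, 2, 1, 3): 28 + 28 + 28 + 20 = 104
σ = (4, 2, 3, 1): 28 + 28 + 25 + 23 = 104
σ = (4, 3, 1, 2): 28 + 9 + 28 + (-8) = 57
σ = (4, 3, 2, 1): 28 + 9 + 21 + 23 = 81
Optimal value attained by: σ = (1, 3, 4, 2).
Answer: det⊕(A) = 2; verdict: NONSINGULAR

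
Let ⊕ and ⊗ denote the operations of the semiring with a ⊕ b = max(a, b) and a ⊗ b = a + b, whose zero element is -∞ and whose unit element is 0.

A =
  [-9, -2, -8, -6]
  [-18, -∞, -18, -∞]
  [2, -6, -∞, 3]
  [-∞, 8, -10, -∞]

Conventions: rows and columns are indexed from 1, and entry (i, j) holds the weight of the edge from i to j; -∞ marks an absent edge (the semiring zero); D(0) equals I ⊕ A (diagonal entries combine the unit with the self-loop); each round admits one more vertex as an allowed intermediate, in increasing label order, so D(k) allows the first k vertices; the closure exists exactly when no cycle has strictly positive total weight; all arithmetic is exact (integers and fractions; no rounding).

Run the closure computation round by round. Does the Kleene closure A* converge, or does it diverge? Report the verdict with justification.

D(0):
  [0, -2, -8, -6]
  [-18, 0, -18, -∞]
  [2, -6, 0, 3]
  [-∞, 8, -10, 0]
D(1):
  [0, -2, -8, -6]
  [-18, 0, -18, -24]
  [2, 0, 0, 3]
  [-∞, 8, -10, 0]
D(2):
  [0, -2, -8, -6]
  [-18, 0, -18, -24]
  [2, 0, 0, 3]
  [-10, 8, -10, 0]
D(3):
  [0, -2, -8, -5]
  [-16, 0, -18, -15]
  [2, 0, 0, 3]
  [-8, 8, -10, 0]
D(4):
  [0, 3, -8, -5]
  [-16, 0, -18, -15]
  [2, 11, 0, 3]
  [-8, 8, -10, 0]
Key observation: every diagonal entry stays at the unit through all rounds, so no improving cycle exists.
Answer: CONVERGES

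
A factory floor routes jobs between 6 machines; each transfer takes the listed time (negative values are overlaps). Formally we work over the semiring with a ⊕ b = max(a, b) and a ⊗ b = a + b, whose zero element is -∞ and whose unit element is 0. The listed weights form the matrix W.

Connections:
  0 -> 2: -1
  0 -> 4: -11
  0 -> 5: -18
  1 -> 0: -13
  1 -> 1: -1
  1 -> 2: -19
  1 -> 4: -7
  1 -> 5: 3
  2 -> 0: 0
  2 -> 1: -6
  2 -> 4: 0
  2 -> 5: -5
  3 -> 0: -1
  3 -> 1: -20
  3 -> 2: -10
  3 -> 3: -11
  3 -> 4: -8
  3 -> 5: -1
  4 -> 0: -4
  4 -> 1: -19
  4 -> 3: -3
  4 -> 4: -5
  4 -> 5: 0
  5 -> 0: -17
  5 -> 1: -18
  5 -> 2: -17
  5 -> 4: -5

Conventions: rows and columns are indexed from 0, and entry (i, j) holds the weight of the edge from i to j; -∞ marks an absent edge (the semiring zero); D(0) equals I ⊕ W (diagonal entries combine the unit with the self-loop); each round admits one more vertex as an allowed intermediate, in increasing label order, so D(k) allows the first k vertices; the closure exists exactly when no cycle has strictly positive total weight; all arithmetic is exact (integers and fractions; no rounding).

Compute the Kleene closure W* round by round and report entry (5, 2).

D(0):
  [0, -∞, -1, -∞, -11, -18]
  [-13, 0, -19, -∞, -7, 3]
  [0, -6, 0, -∞, 0, -5]
  [-1, -20, -10, 0, -8, -1]
  [-4, -19, -∞, -3, 0, 0]
  [-17, -18, -17, -∞, -5, 0]
D(1):
  [0, -∞, -1, -∞, -11, -18]
  [-13, 0, -14, -∞, -7, 3]
  [0, -6, 0, -∞, 0, -5]
  [-1, -20, -2, 0, -8, -1]
  [-4, -19, -5, -3, 0, 0]
  [-17, -18, -17, -∞, -5, 0]
D(2):
  [0, -∞, -1, -∞, -11, -18]
  [-13, 0, -14, -∞, -7, 3]
  [0, -6, 0, -∞, 0, -3]
  [-1, -20, -2, 0, -8, -1]
  [-4, -19, -5, -3, 0, 0]
  [-17, -18, -17, -∞, -5, 0]
D(3):
  [0, -7, -1, -∞, -1, -4]
  [-13, 0, -14, -∞, -7, 3]
  [0, -6, 0, -∞, 0, -3]
  [-1, -8, -2, 0, -2, -1]
  [-4, -11, -5, -3, 0, 0]
  [-17, -18, -17, -∞, -5, 0]
D(4):
  [0, -7, -1, -∞, -1, -4]
  [-13, 0, -14, -∞, -7, 3]
  [0, -6, 0, -∞, 0, -3]
  [-1, -8, -2, 0, -2, -1]
  [-4, -11, -5, -3, 0, 0]
  [-17, -18, -17, -∞, -5, 0]
D(5):
  [0, -7, -1, -4, -1, -1]
  [-11, 0, -12, -10, -7, 3]
  [0, -6, 0, -3, 0, 0]
  [-1, -8, -2, 0, -2, -1]
  [-4, -11, -5, -3, 0, 0]
  [-9, -16, -10, -8, -5, 0]
D(6):
  [0, -7, -1, -4, -1, -1]
  [-6, 0, -7, -5, -2, 3]
  [0, -6, 0, -3, 0, 0]
  [-1, -8, -2, 0, -2, -1]
  [-4, -11, -5, -3, 0, 0]
  [-9, -16, -10, -8, -5, 0]
Answer: W*[5][2] = -10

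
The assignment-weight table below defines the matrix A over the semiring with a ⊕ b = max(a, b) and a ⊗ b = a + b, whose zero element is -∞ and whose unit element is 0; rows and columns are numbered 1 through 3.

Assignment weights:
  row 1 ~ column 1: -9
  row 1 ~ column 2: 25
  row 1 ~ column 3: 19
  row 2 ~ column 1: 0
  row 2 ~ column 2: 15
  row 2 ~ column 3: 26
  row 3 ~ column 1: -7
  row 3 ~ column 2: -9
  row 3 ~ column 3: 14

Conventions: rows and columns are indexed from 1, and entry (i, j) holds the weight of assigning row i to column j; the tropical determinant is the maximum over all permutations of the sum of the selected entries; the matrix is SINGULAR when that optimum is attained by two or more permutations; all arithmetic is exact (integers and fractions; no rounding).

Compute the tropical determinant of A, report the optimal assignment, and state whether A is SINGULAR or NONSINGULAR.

σ = (1, 2, 3): (-9) + 15 + 14 = 20
σ = (1, 3, 2): (-9) + 26 + (-9) = 8
σ = (2, 1, 3): 25 + 0 + 14 = 39
σ = (2, 3, 1): 25 + 26 + (-7) = 44
σ = (3, 1, 2): 19 + 0 + (-9) = 10
σ = (3, 2, 1): 19 + 15 + (-7) = 27
Optimal value attained by: σ = (2, 3, 1).
Answer: det⊕(A) = 44; verdict: NONSINGULAR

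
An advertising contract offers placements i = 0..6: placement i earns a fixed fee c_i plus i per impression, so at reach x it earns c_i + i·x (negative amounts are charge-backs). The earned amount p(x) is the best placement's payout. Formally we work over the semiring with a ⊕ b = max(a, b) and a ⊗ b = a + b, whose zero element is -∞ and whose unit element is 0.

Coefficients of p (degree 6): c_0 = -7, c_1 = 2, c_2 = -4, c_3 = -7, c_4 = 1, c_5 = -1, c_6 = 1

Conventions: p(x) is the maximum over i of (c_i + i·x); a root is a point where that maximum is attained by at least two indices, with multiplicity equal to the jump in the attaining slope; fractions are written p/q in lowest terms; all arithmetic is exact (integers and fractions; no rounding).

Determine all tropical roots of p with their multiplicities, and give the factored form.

hull edge (i=0, c=-7) to (i=1, c=2): slope 9, span 1
hull edge (i=1, c=2) to (i=6, c=1): slope -1/5, span 5
Factored form: p(x) = 1 ⊗ (x ⊕ (-9)) ⊗ (x ⊕ 1/5) ⊗ (x ⊕ 1/5) ⊗ (x ⊕ 1/5) ⊗ (x ⊕ 1/5) ⊗ (x ⊕ 1/5)
Answer: roots = -9 (mult 1), 1/5 (mult 5)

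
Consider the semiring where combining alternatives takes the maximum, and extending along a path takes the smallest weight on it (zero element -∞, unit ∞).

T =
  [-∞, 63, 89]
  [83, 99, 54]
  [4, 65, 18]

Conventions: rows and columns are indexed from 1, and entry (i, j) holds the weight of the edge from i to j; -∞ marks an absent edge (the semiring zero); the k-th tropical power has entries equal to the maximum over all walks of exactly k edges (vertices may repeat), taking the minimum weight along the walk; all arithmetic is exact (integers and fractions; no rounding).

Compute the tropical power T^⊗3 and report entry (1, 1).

T^⊗2:
  [63, 65, 54]
  [83, 99, 83]
  [65, 65, 54]
T^⊗3:
  [65, 65, 63]
  [83, 99, 83]
  [65, 65, 65]
Key observation: the optimum is the walk 1->3->2->1, with weight 89 min 65 min 83 = 65.
Optimal value attained by: walk 1->3->2->1.
Answer: (T^⊗3)[1][1] = 65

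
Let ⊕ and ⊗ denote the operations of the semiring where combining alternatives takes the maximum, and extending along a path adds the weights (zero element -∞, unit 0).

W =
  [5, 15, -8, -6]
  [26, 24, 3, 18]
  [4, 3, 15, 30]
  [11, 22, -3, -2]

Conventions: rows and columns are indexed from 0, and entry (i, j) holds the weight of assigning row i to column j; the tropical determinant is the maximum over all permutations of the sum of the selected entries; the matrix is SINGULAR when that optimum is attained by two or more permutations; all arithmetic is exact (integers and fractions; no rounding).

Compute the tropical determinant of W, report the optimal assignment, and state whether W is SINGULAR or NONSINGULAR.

σ = (0, 1, 2, 3): 5 + 24 + 15 + (-2) = 42
σ = (0, 1, 3, 2): 5 + 24 + 30 + (-3) = 56
σ = (0, 2, 1, 3): 5 + 3 + 3 + (-2) = 9
σ = (0, 2, 3, 1): 5 + 3 + 30 + 22 = 60
σ = (0, 3, 1, 2): 5 + 18 + 3 + (-3) = 23
σ = (0, 3, 2, 1): 5 + 18 + 15 + 22 = 60
σ = (1, 0, 2, 3): 15 + 26 + 15 + (-2) = 54
σ = (1, 0, 3, 2): 15 + 26 + 30 + (-3) = 68
σ = (1, 2, 0, 3): 15 + 3 + 4 + (-2) = 20
σ = (1, 2, 3, 0): 15 + 3 + 30 + 11 = 59
σ = (1, 3, 0, 2): 15 + 18 + 4 + (-3) = 34
σ = (1, 3, 2, 0): 15 + 18 + 15 + 11 = 59
σ = (2, 0, 1, 3): (-8) + 26 + 3 + (-2) = 19
σ = (2, 0, 3, 1): (-8) + 26 + 30 + 22 = 70
σ = (2, 1, 0, 3): (-8) + 24 + 4 + (-2) = 18
σ = (2, 1, 3, 0): (-8) + 24 + 30 + 11 = 57
σ = (2, 3, 0, 1): (-8) + 18 + 4 + 22 = 36
σ = (2, 3, 1, 0): (-8) + 18 + 3 + 11 = 24
σ = (3, 0, 1, 2): (-6) + 26 + 3 + (-3) = 20
σ = (3, 0, 2, 1): (-6) + 26 + 15 + 22 = 57
σ = (3, 1, 0, 2): (-6) + 24 + 4 + (-3) = 19
σ = (3, 1, 2, 0): (-6) + 24 + 15 + 11 = 44
σ = (3, 2, 0, 1): (-6) + 3 + 4 + 22 = 23
σ = (3, 2, 1, 0): (-6) + 3 + 3 + 11 = 11
Optimal value attained by: σ = (2, 0, 3, 1).
Answer: det⊕(W) = 70; verdict: NONSINGULAR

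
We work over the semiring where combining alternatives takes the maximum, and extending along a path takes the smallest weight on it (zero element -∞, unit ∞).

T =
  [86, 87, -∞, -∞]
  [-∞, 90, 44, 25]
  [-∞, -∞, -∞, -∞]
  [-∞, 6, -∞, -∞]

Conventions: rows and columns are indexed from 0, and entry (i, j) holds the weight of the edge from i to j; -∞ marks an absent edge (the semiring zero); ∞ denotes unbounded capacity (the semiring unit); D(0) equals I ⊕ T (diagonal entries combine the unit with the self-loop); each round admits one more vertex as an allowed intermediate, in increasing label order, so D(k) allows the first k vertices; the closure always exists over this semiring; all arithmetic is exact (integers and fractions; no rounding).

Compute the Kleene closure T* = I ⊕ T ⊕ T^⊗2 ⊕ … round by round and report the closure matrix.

D(0):
  [∞, 87, -∞, -∞]
  [-∞, ∞, 44, 25]
  [-∞, -∞, ∞, -∞]
  [-∞, 6, -∞, ∞]
D(1):
  [∞, 87, -∞, -∞]
  [-∞, ∞, 44, 25]
  [-∞, -∞, ∞, -∞]
  [-∞, 6, -∞, ∞]
D(2):
  [∞, 87, 44, 25]
  [-∞, ∞, 44, 25]
  [-∞, -∞, ∞, -∞]
  [-∞, 6, 6, ∞]
D(3):
  [∞, 87, 44, 25]
  [-∞, ∞, 44, 25]
  [-∞, -∞, ∞, -∞]
  [-∞, 6, 6, ∞]
D(4):
  [∞, 87, 44, 25]
  [-∞, ∞, 44, 25]
  [-∞, -∞, ∞, -∞]
  [-∞, 6, 6, ∞]
Answer: T* = [[∞, 87, 44, 25], [-∞, ∞, 44, 25], [-∞, -∞, ∞, -∞], [-∞, 6, 6, ∞]]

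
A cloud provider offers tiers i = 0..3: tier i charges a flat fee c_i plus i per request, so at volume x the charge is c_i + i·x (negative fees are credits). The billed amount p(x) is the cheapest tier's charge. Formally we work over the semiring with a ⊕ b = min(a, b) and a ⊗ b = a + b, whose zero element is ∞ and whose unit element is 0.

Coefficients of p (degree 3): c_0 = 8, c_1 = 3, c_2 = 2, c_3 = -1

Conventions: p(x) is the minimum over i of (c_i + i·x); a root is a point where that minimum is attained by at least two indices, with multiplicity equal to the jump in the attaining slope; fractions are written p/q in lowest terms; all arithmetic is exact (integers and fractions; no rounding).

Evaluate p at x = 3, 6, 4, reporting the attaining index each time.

p(3) = min(8+0·3=8, 3+1·3=6, 2+2·3=8, -1+3·3=8) = 6 (attained by i=1)
p(6) = min(8+0·6=8, 3+1·6=9, 2+2·6=14, -1+3·6=17) = 8 (attained by i=0)
p(4) = min(8+0·4=8, 3+1·4=7, 2+2·4=10, -1+3·4=11) = 7 (attained by i=1)
Answer: p(3) = 6; p(6) = 8; p(4) = 7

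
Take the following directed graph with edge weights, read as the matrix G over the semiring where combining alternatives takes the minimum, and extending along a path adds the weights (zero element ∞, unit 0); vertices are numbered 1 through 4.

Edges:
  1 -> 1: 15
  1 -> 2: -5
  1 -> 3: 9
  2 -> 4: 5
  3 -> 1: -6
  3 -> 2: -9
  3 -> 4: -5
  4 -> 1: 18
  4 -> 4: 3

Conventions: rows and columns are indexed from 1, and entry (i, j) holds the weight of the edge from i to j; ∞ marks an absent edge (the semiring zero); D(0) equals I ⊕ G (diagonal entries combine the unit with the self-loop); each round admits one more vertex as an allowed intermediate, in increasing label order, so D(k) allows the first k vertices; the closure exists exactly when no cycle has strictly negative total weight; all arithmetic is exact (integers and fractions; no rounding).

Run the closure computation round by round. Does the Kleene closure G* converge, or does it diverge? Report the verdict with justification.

D(0):
  [0, -5, 9, ∞]
  [∞, 0, ∞, 5]
  [-6, -9, 0, -5]
  [18, ∞, ∞, 0]
D(1):
  [0, -5, 9, ∞]
  [∞, 0, ∞, 5]
  [-6, -11, 0, -5]
  [18, 13, 27, 0]
D(2):
  [0, -5, 9, 0]
  [∞, 0, ∞, 5]
  [-6, -11, 0, -6]
  [18, 13, 27, 0]
D(3):
  [0, -5, 9, 0]
  [∞, 0, ∞, 5]
  [-6, -11, 0, -6]
  [18, 13, 27, 0]
D(4):
  [0, -5, 9, 0]
  [23, 0, 32, 5]
  [-6, -11, 0, -6]
  [18, 13, 27, 0]
Key observation: every diagonal entry stays at the unit through all rounds, so no improving cycle exists.
Answer: CONVERGES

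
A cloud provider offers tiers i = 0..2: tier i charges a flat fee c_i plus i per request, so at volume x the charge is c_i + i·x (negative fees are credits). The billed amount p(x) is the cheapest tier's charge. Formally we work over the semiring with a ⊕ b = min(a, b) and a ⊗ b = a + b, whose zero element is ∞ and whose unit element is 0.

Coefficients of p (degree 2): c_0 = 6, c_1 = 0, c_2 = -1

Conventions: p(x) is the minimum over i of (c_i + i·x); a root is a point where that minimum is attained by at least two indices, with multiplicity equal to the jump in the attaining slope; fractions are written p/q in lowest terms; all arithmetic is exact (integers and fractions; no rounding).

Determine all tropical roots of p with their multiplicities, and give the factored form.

hull edge (i=0, c=6) to (i=1, c=0): slope -6, span 1
hull edge (i=1, c=0) to (i=2, c=-1): slope -1, span 1
Factored form: p(x) = -1 ⊗ (x ⊕ 1) ⊗ (x ⊕ 6)
Answer: roots = 1 (mult 1), 6 (mult 1)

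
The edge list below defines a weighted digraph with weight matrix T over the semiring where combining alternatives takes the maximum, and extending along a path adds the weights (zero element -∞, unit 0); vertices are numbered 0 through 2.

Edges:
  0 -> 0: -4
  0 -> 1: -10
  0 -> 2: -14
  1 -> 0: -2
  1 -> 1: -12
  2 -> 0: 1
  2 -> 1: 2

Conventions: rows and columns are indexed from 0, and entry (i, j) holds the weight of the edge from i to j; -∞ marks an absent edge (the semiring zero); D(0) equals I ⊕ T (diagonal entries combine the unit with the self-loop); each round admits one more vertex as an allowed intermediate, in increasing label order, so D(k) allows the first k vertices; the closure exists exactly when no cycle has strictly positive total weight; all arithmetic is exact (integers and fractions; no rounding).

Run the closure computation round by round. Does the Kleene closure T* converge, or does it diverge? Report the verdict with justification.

D(0):
  [0, -10, -14]
  [-2, 0, -∞]
  [1, 2, 0]
D(1):
  [0, -10, -14]
  [-2, 0, -16]
  [1, 2, 0]
D(2):
  [0, -10, -14]
  [-2, 0, -16]
  [1, 2, 0]
D(3):
  [0, -10, -14]
  [-2, 0, -16]
  [1, 2, 0]
Key observation: every diagonal entry stays at the unit through all rounds, so no improving cycle exists.
Answer: CONVERGES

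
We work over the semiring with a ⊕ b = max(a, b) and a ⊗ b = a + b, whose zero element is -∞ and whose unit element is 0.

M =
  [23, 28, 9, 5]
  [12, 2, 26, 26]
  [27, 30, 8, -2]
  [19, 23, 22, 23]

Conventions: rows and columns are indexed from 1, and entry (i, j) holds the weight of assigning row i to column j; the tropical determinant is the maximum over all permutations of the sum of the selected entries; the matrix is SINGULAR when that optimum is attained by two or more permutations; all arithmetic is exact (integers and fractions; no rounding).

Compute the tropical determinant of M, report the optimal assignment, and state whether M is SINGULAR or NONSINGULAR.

σ = (1, 2, 3, 4): 23 + 2 + 8 + 23 = 56
σ = (1, 2, 4, 3): 23 + 2 + (-2) + 22 = 45
σ = (1, 3, 2, 4): 23 + 26 + 30 + 23 = 102
σ = (1, 3, 4, 2): 23 + 26 + (-2) + 23 = 70
σ = (1, 4, 2, 3): 23 + 26 + 30 + 22 = 101
σ = (1, 4, 3, 2): 23 + 26 + 8 + 23 = 80
σ = (2, 1, 3, 4): 28 + 12 + 8 + 23 = 71
σ = (2, 1, 4, 3): 28 + 12 + (-2) + 22 = 60
σ = (2, 3, 1, 4): 28 + 26 + 27 + 23 = 104
σ = (2, 3, 4, 1): 28 + 26 + (-2) + 19 = 71
σ = (2, 4, 1, 3): 28 + 26 + 27 + 22 = 103
σ = (2, 4, 3, 1): 28 + 26 + 8 + 19 = 81
σ = (3, 1, 2, 4): 9 + 12 + 30 + 23 = 74
σ = (3, 1, 4, 2): 9 + 12 + (-2) + 23 = 42
σ = (3, 2, 1, 4): 9 + 2 + 27 + 23 = 61
σ = (3, 2, 4, 1): 9 + 2 + (-2) + 19 = 28
σ = (3, 4, 1, 2): 9 + 26 + 27 + 23 = 85
σ = (3, 4, 2, 1): 9 + 26 + 30 + 19 = 84
σ = (4, 1, 2, 3): 5 + 12 + 30 + 22 = 69
σ = (4, 1, 3, 2): 5 + 12 + 8 + 23 = 48
σ = (4, 2, 1, 3): 5 + 2 + 27 + 22 = 56
σ = (4, 2, 3, 1): 5 + 2 + 8 + 19 = 34
σ = (4, 3, 1, 2): 5 + 26 + 27 + 23 = 81
σ = (4, 3, 2, 1): 5 + 26 + 30 + 19 = 80
Optimal value attained by: σ = (2, 3, 1, 4).
Answer: det⊕(M) = 104; verdict: NONSINGULAR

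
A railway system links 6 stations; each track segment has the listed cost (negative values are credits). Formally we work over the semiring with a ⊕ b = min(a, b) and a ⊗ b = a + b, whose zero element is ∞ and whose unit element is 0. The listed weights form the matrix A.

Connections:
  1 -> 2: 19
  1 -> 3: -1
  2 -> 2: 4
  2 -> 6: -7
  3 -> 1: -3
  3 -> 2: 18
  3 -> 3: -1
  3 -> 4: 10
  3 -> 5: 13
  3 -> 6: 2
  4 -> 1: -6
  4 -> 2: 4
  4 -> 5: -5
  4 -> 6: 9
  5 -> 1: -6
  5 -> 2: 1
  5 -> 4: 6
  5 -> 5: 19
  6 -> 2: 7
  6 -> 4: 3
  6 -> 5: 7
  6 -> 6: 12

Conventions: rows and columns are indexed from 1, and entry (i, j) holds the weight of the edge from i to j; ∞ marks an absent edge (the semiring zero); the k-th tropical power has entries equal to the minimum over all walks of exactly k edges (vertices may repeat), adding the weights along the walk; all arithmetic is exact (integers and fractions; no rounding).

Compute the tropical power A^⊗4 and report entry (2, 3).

A^⊗2:
  [-4, 17, -2, 9, 12, 1]
  [∞, 0, ∞, -4, 0, -3]
  [-4, 9, -4, 5, 5, 1]
  [-11, -4, -7, 1, 14, -3]
  [0, 5, -7, 25, 1, -6]
  [-3, 7, ∞, 13, -2, 0]
A^⊗3:
  [-5, 8, -5, 4, 4, 0]
  [-10, 0, ∞, 0, -9, -7]
  [-7, 6, -5, 4, 0, -2]
  [-10, 0, -12, 0, -4, -11]
  [-10, 1, -8, -3, 1, -5]
  [-8, -1, -4, 3, 7, 0]
A^⊗4:
  [-8, 5, -6, 3, -1, -3]
  [-15, -8, -11, -4, -5, -7]
  [-8, 1, -8, 1, -1, -3]
  [-15, -4, -13, -8, -5, -10]
  [-11, 1, -11, -2, -8, -6]
  [-7, 3, -9, 3, -2, -8]
Key observation: the optimum is the walk 2->6->4->1->3, with weight (-7) + 3 + (-6) + (-1) = -11.
Optimal value attained by: walk 2->6->4->1->3.
Answer: (A^⊗4)[2][3] = -11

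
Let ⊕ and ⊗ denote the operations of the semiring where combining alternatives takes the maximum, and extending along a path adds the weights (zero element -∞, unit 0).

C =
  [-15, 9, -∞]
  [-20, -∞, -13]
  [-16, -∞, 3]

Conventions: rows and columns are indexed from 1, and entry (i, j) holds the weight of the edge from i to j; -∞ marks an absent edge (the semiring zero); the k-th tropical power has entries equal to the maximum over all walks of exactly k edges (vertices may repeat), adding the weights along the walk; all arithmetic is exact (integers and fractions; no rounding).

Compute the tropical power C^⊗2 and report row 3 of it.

C^⊗2:
  [-11, -6, -4]
  [-29, -11, -10]
  [-13, -7, 6]
Answer: row 3 of C^⊗2 = [-13, -7, 6]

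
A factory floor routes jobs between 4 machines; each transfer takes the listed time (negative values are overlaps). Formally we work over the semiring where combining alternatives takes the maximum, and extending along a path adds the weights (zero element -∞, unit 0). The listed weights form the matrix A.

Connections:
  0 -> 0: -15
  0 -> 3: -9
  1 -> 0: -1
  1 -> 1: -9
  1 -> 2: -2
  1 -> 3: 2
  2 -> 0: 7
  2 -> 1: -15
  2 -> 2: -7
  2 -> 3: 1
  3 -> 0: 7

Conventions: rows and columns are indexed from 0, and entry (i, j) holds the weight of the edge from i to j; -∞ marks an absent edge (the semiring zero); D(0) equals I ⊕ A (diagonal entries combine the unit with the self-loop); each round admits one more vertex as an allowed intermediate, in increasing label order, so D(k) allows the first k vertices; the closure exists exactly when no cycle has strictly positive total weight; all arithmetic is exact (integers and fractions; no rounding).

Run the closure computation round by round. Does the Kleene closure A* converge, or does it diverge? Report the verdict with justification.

D(0):
  [0, -∞, -∞, -9]
  [-1, 0, -2, 2]
  [7, -15, 0, 1]
  [7, -∞, -∞, 0]
D(1):
  [0, -∞, -∞, -9]
  [-1, 0, -2, 2]
  [7, -15, 0, 1]
  [7, -∞, -∞, 0]
D(2):
  [0, -∞, -∞, -9]
  [-1, 0, -2, 2]
  [7, -15, 0, 1]
  [7, -∞, -∞, 0]
D(3):
  [0, -∞, -∞, -9]
  [5, 0, -2, 2]
  [7, -15, 0, 1]
  [7, -∞, -∞, 0]
D(4):
  [0, -∞, -∞, -9]
  [9, 0, -2, 2]
  [8, -15, 0, 1]
  [7, -∞, -∞, 0]
Key observation: every diagonal entry stays at the unit through all rounds, so no improving cycle exists.
Answer: CONVERGES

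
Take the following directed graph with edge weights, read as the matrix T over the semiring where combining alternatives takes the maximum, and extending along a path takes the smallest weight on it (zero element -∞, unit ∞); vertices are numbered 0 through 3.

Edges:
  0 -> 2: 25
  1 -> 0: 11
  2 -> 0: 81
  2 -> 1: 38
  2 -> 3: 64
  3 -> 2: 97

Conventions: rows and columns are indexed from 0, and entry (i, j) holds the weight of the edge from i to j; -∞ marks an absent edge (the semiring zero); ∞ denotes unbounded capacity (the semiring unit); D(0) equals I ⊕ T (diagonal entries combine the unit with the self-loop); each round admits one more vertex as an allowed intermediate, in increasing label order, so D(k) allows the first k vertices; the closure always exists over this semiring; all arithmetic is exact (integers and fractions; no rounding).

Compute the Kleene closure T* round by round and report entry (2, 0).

D(0):
  [∞, -∞, 25, -∞]
  [11, ∞, -∞, -∞]
  [81, 38, ∞, 64]
  [-∞, -∞, 97, ∞]
D(1):
  [∞, -∞, 25, -∞]
  [11, ∞, 11, -∞]
  [81, 38, ∞, 64]
  [-∞, -∞, 97, ∞]
D(2):
  [∞, -∞, 25, -∞]
  [11, ∞, 11, -∞]
  [81, 38, ∞, 64]
  [-∞, -∞, 97, ∞]
D(3):
  [∞, 25, 25, 25]
  [11, ∞, 11, 11]
  [81, 38, ∞, 64]
  [81, 38, 97, ∞]
D(4):
  [∞, 25, 25, 25]
  [11, ∞, 11, 11]
  [81, 38, ∞, 64]
  [81, 38, 97, ∞]
Answer: T*[2][0] = 81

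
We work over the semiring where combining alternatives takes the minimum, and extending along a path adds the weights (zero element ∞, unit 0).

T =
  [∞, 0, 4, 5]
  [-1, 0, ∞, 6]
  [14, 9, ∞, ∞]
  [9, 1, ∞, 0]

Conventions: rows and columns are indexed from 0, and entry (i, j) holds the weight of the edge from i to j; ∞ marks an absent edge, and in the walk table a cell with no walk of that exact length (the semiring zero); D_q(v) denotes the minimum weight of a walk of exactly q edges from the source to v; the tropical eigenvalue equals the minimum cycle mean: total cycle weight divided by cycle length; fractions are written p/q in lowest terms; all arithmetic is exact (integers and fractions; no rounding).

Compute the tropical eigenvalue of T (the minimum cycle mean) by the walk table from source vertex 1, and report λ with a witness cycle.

q=0: [∞, 0, ∞, ∞]
q=1: [-1, 0, ∞, 6]
q=2: [-1, -1, 3, 4]
q=3: [-2, -1, 3, 4]
q=4: [-2, -2, 2, 3]
Optimal cycle mean attained by: cycle 0->1->0, total 0 + (-1), length 2.
Answer: λ = -1/2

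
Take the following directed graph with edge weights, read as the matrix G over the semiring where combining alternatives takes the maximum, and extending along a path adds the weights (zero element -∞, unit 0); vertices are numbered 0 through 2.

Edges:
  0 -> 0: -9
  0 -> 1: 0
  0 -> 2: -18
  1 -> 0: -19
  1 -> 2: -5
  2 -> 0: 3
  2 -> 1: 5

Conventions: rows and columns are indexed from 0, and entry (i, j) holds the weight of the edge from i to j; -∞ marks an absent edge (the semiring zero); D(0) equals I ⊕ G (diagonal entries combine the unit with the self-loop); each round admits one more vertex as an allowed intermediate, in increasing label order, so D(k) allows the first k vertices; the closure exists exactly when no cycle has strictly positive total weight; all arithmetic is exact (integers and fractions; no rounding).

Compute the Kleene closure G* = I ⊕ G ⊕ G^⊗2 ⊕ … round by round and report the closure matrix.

D(0):
  [0, 0, -18]
  [-19, 0, -5]
  [3, 5, 0]
D(1):
  [0, 0, -18]
  [-19, 0, -5]
  [3, 5, 0]
D(2):
  [0, 0, -5]
  [-19, 0, -5]
  [3, 5, 0]
D(3):
  [0, 0, -5]
  [-2, 0, -5]
  [3, 5, 0]
Answer: G* = [[0, 0, -5], [-2, 0, -5], [3, 5, 0]]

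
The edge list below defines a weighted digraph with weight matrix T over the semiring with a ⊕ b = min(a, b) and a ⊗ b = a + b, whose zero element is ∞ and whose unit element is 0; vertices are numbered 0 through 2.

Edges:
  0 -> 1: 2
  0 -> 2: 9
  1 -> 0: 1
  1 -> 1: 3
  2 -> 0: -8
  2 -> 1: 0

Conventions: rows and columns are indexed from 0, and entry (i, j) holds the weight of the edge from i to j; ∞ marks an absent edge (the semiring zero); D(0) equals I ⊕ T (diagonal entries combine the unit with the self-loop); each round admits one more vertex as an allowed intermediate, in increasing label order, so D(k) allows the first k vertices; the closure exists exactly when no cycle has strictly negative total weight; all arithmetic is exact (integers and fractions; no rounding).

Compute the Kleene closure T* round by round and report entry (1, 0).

D(0):
  [0, 2, 9]
  [1, 0, ∞]
  [-8, 0, 0]
D(1):
  [0, 2, 9]
  [1, 0, 10]
  [-8, -6, 0]
D(2):
  [0, 2, 9]
  [1, 0, 10]
  [-8, -6, 0]
D(3):
  [0, 2, 9]
  [1, 0, 10]
  [-8, -6, 0]
Answer: T*[1][0] = 1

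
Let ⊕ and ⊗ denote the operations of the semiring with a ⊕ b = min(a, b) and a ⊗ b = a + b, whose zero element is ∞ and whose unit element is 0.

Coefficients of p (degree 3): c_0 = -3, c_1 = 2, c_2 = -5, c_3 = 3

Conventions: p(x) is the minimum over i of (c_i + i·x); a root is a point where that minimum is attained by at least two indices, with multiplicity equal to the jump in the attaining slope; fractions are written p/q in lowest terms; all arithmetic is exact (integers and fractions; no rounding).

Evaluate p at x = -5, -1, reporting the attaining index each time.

p(-5) = min(-3+0·(-5)=-3, 2+1·(-5)=-3, -5+2·(-5)=-15, 3+3·(-5)=-12) = -15 (attained by i=2)
p(-1) = min(-3+0·(-1)=-3, 2+1·(-1)=1, -5+2·(-1)=-7, 3+3·(-1)=0) = -7 (attained by i=2)
Answer: p(-5) = -15; p(-1) = -7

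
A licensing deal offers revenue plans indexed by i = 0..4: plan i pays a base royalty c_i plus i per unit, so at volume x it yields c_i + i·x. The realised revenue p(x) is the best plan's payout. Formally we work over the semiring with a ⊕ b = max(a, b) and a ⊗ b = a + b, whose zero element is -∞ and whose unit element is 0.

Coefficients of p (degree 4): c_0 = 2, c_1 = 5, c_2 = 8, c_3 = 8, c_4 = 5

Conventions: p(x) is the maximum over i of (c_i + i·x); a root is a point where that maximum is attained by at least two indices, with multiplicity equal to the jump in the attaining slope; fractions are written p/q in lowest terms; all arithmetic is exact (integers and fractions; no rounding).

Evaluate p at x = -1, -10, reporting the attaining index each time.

p(-1) = max(2+0·(-1)=2, 5+1·(-1)=4, 8+2·(-1)=6, 8+3·(-1)=5, 5+4·(-1)=1) = 6 (attained by i=2)
p(-10) = max(2+0·(-10)=2, 5+1·(-10)=-5, 8+2·(-10)=-12, 8+3·(-10)=-22, 5+4·(-10)=-35) = 2 (attained by i=0)
Answer: p(-1) = 6; p(-10) = 2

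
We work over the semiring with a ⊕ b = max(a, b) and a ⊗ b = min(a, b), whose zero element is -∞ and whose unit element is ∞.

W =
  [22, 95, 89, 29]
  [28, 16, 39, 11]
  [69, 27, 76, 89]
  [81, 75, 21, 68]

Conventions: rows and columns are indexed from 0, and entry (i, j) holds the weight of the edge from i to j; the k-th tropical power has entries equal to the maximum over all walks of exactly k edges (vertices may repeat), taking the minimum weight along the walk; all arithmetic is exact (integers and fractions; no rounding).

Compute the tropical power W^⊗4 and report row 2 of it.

W^⊗2:
  [69, 29, 76, 89]
  [39, 28, 39, 39]
  [81, 75, 76, 76]
  [68, 81, 81, 68]
W^⊗3:
  [81, 75, 76, 76]
  [39, 39, 39, 39]
  [76, 81, 81, 76]
  [69, 68, 76, 81]
W^⊗4:
  [76, 81, 81, 76]
  [39, 39, 39, 39]
  [76, 76, 76, 81]
  [81, 75, 76, 76]
Answer: row 2 of W^⊗4 = [76, 76, 76, 81]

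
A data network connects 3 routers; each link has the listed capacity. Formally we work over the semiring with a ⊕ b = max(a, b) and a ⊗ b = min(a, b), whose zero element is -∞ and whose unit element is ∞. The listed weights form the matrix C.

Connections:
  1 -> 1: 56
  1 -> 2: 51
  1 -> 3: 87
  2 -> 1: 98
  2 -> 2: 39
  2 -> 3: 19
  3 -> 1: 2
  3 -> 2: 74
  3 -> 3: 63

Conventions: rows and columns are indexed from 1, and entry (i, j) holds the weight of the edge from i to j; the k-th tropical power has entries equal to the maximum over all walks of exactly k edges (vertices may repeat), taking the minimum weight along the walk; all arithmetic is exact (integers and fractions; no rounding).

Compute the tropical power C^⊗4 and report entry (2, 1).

C^⊗2:
  [56, 74, 63]
  [56, 51, 87]
  [74, 63, 63]
C^⊗3:
  [74, 63, 63]
  [56, 74, 63]
  [63, 63, 74]
C^⊗4:
  [63, 63, 74]
  [74, 63, 63]
  [63, 74, 63]
Key observation: the optimum is the walk 2->1->3->2->1, with weight 98 min 87 min 74 min 98 = 74.
Optimal value attained by: walk 2->1->3->2->1.
Answer: (C^⊗4)[2][1] = 74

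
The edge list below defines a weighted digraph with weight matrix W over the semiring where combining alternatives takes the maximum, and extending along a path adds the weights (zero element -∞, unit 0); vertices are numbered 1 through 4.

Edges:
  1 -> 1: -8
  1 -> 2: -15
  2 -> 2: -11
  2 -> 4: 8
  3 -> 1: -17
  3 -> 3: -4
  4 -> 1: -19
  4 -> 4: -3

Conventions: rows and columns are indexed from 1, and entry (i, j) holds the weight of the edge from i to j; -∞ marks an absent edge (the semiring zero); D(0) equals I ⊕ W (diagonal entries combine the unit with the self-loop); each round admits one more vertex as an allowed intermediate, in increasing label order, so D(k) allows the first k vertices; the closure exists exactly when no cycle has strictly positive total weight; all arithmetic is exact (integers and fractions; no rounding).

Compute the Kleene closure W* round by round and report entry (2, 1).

D(0):
  [0, -15, -∞, -∞]
  [-∞, 0, -∞, 8]
  [-17, -∞, 0, -∞]
  [-19, -∞, -∞, 0]
D(1):
  [0, -15, -∞, -∞]
  [-∞, 0, -∞, 8]
  [-17, -32, 0, -∞]
  [-19, -34, -∞, 0]
D(2):
  [0, -15, -∞, -7]
  [-∞, 0, -∞, 8]
  [-17, -32, 0, -24]
  [-19, -34, -∞, 0]
D(3):
  [0, -15, -∞, -7]
  [-∞, 0, -∞, 8]
  [-17, -32, 0, -24]
  [-19, -34, -∞, 0]
D(4):
  [0, -15, -∞, -7]
  [-11, 0, -∞, 8]
  [-17, -32, 0, -24]
  [-19, -34, -∞, 0]
Answer: W*[2][1] = -11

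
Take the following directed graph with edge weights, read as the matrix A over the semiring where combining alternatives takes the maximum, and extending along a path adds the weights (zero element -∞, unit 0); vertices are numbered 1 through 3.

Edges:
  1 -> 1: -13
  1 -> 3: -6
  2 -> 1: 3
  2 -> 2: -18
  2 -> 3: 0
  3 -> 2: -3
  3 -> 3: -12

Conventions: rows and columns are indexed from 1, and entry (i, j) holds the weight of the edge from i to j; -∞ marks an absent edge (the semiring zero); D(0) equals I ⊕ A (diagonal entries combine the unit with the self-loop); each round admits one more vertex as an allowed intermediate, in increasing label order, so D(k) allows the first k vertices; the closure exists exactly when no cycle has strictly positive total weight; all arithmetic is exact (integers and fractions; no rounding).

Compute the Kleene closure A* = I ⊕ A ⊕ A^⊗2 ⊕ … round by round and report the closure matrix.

D(0):
  [0, -∞, -6]
  [3, 0, 0]
  [-∞, -3, 0]
D(1):
  [0, -∞, -6]
  [3, 0, 0]
  [-∞, -3, 0]
D(2):
  [0, -∞, -6]
  [3, 0, 0]
  [0, -3, 0]
D(3):
  [0, -9, -6]
  [3, 0, 0]
  [0, -3, 0]
Answer: A* = [[0, -9, -6], [3, 0, 0], [0, -3, 0]]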